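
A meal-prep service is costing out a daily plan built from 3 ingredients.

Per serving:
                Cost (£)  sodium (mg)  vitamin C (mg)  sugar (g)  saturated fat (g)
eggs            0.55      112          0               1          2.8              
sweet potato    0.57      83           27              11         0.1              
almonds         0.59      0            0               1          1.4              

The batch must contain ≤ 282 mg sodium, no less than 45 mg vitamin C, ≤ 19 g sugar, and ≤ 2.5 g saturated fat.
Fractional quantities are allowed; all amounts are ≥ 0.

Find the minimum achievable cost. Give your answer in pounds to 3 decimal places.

£0.950

Let x1 = servings of eggs, x2 = servings of sweet potato, x3 = servings of almonds.
Minimize 0.55x1 + 0.57x2 + 0.59x3 s.t.:
  112x1 + 83x2 ≤ 282   (sodium)
  27x2 ≥ 45   (vitamin C)
  1x1 + 11x2 + 1x3 ≤ 19   (sugar)
  2.8x1 + 0.1x2 + 1.4x3 ≤ 2.5   (saturated fat)
  x1, x2, x3 ≥ 0.
The minimum-cost mix takes nothing from eggs, almonds — only sweet potato. The vitamin C requirement is met with equality.
Optimal quantities: sweet potato = 1.667 servings.
Hence cost = 0.57·1.667 = £0.95019.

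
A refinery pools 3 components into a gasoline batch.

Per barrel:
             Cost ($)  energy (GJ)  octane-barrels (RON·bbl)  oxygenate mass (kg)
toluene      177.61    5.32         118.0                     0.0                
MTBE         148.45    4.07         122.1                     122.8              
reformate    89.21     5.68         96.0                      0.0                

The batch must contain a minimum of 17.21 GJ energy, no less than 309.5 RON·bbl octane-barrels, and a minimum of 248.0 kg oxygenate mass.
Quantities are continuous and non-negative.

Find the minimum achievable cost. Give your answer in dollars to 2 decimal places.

Treat it as an LP. Let x1 = barrels of toluene, x2 = barrels of MTBE, x3 = barrels of reformate.
min 177.61x1 + 148.45x2 + 89.21x3 with:
  5.32x1 + 4.07x2 + 5.68x3 ≥ 17.21   (energy)
  118x1 + 122.1x2 + 96x3 ≥ 309.5   (octane-barrels)
  122.8x2 ≥ 248   (oxygenate mass)
  x1, x2, x3 ≥ 0.
The cheapest feasible vertex uses only MTBE, reformate; toluene is not used. There the energy and oxygenate mass constraints are tight.
That vertex is x2 = 2.019544, x3 = 1.582827.
Total cost: 148.45·2.019544 + 89.21·1.582827 = 441.0053.

$441.01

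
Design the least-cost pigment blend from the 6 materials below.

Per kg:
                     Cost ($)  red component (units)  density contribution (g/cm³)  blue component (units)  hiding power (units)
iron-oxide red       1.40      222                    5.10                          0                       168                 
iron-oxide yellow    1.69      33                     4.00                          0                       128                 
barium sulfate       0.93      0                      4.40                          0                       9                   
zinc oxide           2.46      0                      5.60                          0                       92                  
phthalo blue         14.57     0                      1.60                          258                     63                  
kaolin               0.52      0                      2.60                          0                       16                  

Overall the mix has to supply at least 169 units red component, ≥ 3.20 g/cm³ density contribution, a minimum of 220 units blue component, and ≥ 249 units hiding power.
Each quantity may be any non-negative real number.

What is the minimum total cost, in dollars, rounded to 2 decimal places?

This is a linear program. Let x1 = kg of iron-oxide red, x2 = kg of iron-oxide yellow, x3 = kg of barium sulfate, x4 = kg of zinc oxide, x5 = kg of phthalo blue, x6 = kg of kaolin.
Minimize 1.4x1 + 1.69x2 + 0.93x3 + 2.46x4 + 14.57x5 + 0.52x6 with:
  222x1 + 33x2 ≥ 169   (red component)
  5.1x1 + 4x2 + 4.4x3 + 5.6x4 + 1.6x5 + 2.6x6 ≥ 3.2   (density contribution)
  258x5 ≥ 220   (blue component)
  168x1 + 128x2 + 9x3 + 92x4 + 63x5 + 16x6 ≥ 249   (hiding power)
  x1, x2, x3, x4, x5, x6 ≥ 0.
The minimum-cost mix takes nothing from iron-oxide yellow, barium sulfate, zinc oxide, kaolin — only iron-oxide red, phthalo blue. There the blue component and hiding power constraints are tight.
That vertex is x1 = 1.162, x5 = 0.8527.
Cost = 1.4·1.162 + 14.57·0.8527 = 14.0506.

$14.05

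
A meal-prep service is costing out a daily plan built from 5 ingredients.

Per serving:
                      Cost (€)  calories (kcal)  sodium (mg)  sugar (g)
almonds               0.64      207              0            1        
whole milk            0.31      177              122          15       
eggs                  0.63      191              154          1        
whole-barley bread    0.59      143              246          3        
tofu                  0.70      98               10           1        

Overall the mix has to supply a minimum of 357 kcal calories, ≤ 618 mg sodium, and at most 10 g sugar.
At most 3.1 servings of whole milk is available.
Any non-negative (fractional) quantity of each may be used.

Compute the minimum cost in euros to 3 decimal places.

Treat it as an LP. Let x1 = servings of almonds, x2 = servings of whole milk, x3 = servings of eggs, x4 = servings of whole-barley bread, x5 = servings of tofu.
Minimise 0.64x1 + 0.31x2 + 0.63x3 + 0.59x4 + 0.7x5 with:
  207x1 + 177x2 + 191x3 + 143x4 + 98x5 ≥ 357   (calories)
  122x2 + 154x3 + 246x4 + 10x5 ≤ 618   (sodium)
  1x1 + 15x2 + 1x3 + 3x4 + 1x5 ≤ 10   (sugar)
  x2 ≤ 3.1
  x1, x2, x3, x4, x5 ≥ 0.
The cheapest feasible vertex uses only almonds, whole milk; eggs, whole-barley bread, tofu are not used. Binding constraints: calories and sugar.
Solving gives x1 = 1.224, x2 = 0.585.
Objective = 0.64·1.224 + 0.31·0.585 = 0.96471.

€0.965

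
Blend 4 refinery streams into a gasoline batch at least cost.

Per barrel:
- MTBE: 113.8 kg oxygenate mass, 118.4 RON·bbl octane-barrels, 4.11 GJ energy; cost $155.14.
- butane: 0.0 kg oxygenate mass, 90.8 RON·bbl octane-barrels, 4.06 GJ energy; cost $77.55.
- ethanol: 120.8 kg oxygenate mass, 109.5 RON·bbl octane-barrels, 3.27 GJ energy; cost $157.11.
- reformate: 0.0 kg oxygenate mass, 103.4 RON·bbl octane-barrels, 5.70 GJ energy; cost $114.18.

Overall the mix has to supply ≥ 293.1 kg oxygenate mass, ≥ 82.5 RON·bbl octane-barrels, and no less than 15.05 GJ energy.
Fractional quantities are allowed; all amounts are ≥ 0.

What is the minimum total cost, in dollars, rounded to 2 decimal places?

$484.85

Let x1 = barrels of MTBE, x2 = barrels of butane, x3 = barrels of ethanol, x4 = barrels of reformate.
Minimise 155.14x1 + 77.55x2 + 157.11x3 + 114.18x4 s.t.:
  113.8x1 + 120.8x3 ≥ 293.1   (oxygenate mass)
  118.4x1 + 90.8x2 + 109.5x3 + 103.4x4 ≥ 82.5   (octane-barrels)
  4.11x1 + 4.06x2 + 3.27x3 + 5.7x4 ≥ 15.05   (energy)
  x1, x2, x3, x4 ≥ 0.
At the optimum only MTBE, butane are positive (ethanol, reformate = 0). The oxygenate mass and energy requirements are met with equality.
So MTBE = 2.5756 barrels, butane = 1.0996 barrels.
Total cost: 155.14·2.5756 + 77.55·1.0996 = 484.8526.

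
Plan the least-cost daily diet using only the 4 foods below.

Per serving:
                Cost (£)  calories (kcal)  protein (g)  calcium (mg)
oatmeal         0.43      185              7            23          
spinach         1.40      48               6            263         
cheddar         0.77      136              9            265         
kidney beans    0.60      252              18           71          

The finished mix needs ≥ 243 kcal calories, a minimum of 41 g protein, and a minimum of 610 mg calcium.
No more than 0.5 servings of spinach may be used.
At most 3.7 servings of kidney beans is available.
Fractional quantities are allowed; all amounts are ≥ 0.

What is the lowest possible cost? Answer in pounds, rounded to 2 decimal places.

This is a linear program. Let x1 = servings of oatmeal, x2 = servings of spinach, x3 = servings of cheddar, x4 = servings of kidney beans.
Minimise 0.43x1 + 1.4x2 + 0.77x3 + 0.6x4 with:
  185x1 + 48x2 + 136x3 + 252x4 ≥ 243   (calories)
  7x1 + 6x2 + 9x3 + 18x4 ≥ 41   (protein)
  23x1 + 263x2 + 265x3 + 71x4 ≥ 610   (calcium)
  x2 ≤ 0.5
  x4 ≤ 3.7
  x1, x2, x3, x4 ≥ 0.
The minimum-cost mix takes nothing from oatmeal, spinach — only cheddar, kidney beans. There the protein and calcium constraints are tight.
Optimal quantities: cheddar = 1.953 servings, kidney beans = 1.301 servings.
Objective = 0.77·1.953 + 0.6·1.301 = 2.2844.

£2.28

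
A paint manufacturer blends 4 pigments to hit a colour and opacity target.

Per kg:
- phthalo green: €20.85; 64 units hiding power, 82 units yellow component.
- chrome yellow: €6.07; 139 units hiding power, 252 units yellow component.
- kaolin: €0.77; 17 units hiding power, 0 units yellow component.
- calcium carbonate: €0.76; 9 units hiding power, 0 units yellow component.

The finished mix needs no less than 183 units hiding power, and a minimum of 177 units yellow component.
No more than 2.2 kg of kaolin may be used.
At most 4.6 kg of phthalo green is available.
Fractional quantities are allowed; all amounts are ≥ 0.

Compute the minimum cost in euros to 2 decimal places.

Set it up as a linear program. Let x1 = kg of phthalo green, x2 = kg of chrome yellow, x3 = kg of kaolin, x4 = kg of calcium carbonate.
Minimise 20.85x1 + 6.07x2 + 0.77x3 + 0.76x4 with:
  64x1 + 139x2 + 17x3 + 9x4 ≥ 183   (hiding power)
  82x1 + 252x2 ≥ 177   (yellow component)
  x3 ≤ 2.2
  x1 ≤ 4.6
  x1, x2, x3, x4 ≥ 0.
The minimum-cost mix takes nothing from phthalo green, kaolin, calcium carbonate — only chrome yellow. Binding constraint: hiding power.
Solving gives x2 = 1.317.
Cost = 6.07·1.317 = 7.9942.

€7.99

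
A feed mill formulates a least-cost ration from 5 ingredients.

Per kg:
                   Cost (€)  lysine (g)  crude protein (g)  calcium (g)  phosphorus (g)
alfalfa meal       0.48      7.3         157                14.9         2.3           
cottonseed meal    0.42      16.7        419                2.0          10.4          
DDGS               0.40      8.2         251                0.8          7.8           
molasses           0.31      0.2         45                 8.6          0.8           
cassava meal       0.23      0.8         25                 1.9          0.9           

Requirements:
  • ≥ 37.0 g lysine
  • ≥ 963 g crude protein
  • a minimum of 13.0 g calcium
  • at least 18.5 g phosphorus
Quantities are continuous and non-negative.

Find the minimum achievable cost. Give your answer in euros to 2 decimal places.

€1.16

Let x1 = kg of alfalfa meal, x2 = kg of cottonseed meal, x3 = kg of DDGS, x4 = kg of molasses, x5 = kg of cassava meal.
Minimize 0.48x1 + 0.42x2 + 0.4x3 + 0.31x4 + 0.23x5 subject to:
  7.3x1 + 16.7x2 + 8.2x3 + 0.2x4 + 0.8x5 ≥ 37   (lysine)
  157x1 + 419x2 + 251x3 + 45x4 + 25x5 ≥ 963   (crude protein)
  14.9x1 + 2x2 + 0.8x3 + 8.6x4 + 1.9x5 ≥ 13   (calcium)
  2.3x1 + 10.4x2 + 7.8x3 + 0.8x4 + 0.9x5 ≥ 18.5   (phosphorus)
  x1, x2, x3, x4, x5 ≥ 0.
The cheapest feasible vertex uses only alfalfa meal, cottonseed meal; DDGS, molasses, cassava meal are not used. Binding constraints: crude protein and calcium.
So alfalfa meal = 0.5939 kg, cottonseed meal = 2.076 kg.
Hence cost = 0.48·0.5939 + 0.42·2.076 = €1.1570.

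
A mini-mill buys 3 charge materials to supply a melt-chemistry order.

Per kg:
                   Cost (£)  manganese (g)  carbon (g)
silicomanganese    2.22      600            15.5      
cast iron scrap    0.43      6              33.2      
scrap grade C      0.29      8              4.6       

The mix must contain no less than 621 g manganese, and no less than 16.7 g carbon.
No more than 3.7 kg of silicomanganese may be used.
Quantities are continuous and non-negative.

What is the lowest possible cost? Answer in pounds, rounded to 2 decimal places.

Set it up as a linear program. Let x1 = kg of silicomanganese, x2 = kg of cast iron scrap, x3 = kg of scrap grade C.
min 2.22x1 + 0.43x2 + 0.29x3 subject to:
  600x1 + 6x2 + 8x3 ≥ 621   (manganese)
  15.5x1 + 33.2x2 + 4.6x3 ≥ 16.7   (carbon)
  x1 ≤ 3.7
  x1, x2, x3 ≥ 0.
The cheapest feasible vertex uses only silicomanganese, cast iron scrap; scrap grade C is not used. Binding constraints: manganese and carbon.
Optimal quantities: silicomanganese = 1.035 kg, cast iron scrap = 0.0199 kg.
Objective = 2.22·1.035 + 0.43·0.0199 = 2.3063.

£2.31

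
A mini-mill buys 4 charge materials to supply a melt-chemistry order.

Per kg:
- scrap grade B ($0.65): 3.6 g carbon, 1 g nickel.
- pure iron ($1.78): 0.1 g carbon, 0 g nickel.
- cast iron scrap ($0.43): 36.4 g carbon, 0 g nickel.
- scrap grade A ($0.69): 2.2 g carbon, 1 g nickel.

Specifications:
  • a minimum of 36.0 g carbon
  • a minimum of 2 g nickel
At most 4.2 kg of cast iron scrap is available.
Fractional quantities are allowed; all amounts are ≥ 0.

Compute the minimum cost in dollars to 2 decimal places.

$1.64

This is a linear program. Let x1 = kg of scrap grade B, x2 = kg of pure iron, x3 = kg of cast iron scrap, x4 = kg of scrap grade A.
min 0.65x1 + 1.78x2 + 0.43x3 + 0.69x4 subject to:
  3.6x1 + 0.1x2 + 36.4x3 + 2.2x4 ≥ 36   (carbon)
  1x1 + 1x4 ≥ 2   (nickel)
  x3 ≤ 4.2
  x1, x2, x3, x4 ≥ 0.
The optimal basis is {scrap grade B, cast iron scrap}; pure iron, scrap grade A drop out. There the carbon and nickel constraints are tight.
That vertex is x1 = 2, x3 = 0.7912.
Hence cost = 0.65·2 + 0.43·0.7912 = $1.6402.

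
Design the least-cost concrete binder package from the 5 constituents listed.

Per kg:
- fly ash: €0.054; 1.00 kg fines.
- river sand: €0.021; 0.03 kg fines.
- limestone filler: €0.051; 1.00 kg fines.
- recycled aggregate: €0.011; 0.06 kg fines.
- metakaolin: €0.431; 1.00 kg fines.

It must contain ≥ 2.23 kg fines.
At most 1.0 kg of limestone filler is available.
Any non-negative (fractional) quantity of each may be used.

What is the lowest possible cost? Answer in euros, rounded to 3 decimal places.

€0.117

Treat it as an LP. Let x1 = kg of fly ash, x2 = kg of river sand, x3 = kg of limestone filler, x4 = kg of recycled aggregate, x5 = kg of metakaolin.
Minimise 0.054x1 + 0.021x2 + 0.051x3 + 0.011x4 + 0.431x5 with:
  1x1 + 0.03x2 + 1x3 + 0.06x4 + 1x5 ≥ 2.23   (fines)
  x3 ≤ 1
  x1, x2, x3, x4, x5 ≥ 0.
The optimal basis is {fly ash, limestone filler}; river sand, recycled aggregate, metakaolin drop out. Binding constraints: fines and the limestone filler cap.
Optimal quantities: fly ash = 1.23 kg, limestone filler = 1 kg.
Cost = 0.054·1.23 + 0.051·1 = 0.11742.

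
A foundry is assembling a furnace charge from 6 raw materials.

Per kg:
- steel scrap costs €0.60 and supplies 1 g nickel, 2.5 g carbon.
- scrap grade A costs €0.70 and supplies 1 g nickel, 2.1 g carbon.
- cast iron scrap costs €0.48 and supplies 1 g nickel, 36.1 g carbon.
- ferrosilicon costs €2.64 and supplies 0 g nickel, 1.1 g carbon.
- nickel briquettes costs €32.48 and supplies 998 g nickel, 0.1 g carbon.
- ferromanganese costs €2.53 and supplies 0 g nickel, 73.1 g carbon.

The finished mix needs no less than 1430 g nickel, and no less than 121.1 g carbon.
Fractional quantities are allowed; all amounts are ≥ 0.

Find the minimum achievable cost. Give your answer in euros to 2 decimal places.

Treat it as an LP. Let x1 = kg of steel scrap, x2 = kg of scrap grade A, x3 = kg of cast iron scrap, x4 = kg of ferrosilicon, x5 = kg of nickel briquettes, x6 = kg of ferromanganese.
min 0.6x1 + 0.7x2 + 0.48x3 + 2.64x4 + 32.48x5 + 2.53x6 with:
  1x1 + 1x2 + 1x3 + 998x5 ≥ 1430   (nickel)
  2.5x1 + 2.1x2 + 36.1x3 + 1.1x4 + 0.1x5 + 73.1x6 ≥ 121.1   (carbon)
  x1, x2, x3, x4, x5, x6 ≥ 0.
The minimum-cost mix takes nothing from steel scrap, scrap grade A, ferrosilicon, ferromanganese — only cast iron scrap, nickel briquettes. The nickel and carbon requirements are met with equality.
Optimal quantities: cast iron scrap = 3.3506 kg, nickel briquettes = 1.4295 kg.
Total cost: 0.48·3.3506 + 32.48·1.4295 = 48.0384.

€48.04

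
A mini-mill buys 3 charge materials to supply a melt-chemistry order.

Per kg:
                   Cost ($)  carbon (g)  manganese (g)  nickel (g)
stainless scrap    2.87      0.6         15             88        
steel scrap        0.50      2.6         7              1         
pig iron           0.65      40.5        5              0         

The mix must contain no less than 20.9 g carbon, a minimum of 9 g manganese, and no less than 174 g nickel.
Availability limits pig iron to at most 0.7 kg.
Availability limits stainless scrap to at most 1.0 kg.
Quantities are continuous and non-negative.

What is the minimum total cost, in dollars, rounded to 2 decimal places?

This is a linear program. Let x1 = kg of stainless scrap, x2 = kg of steel scrap, x3 = kg of pig iron.
Minimise 2.87x1 + 0.5x2 + 0.65x3 s.t.:
  0.6x1 + 2.6x2 + 40.5x3 ≥ 20.9   (carbon)
  15x1 + 7x2 + 5x3 ≥ 9   (manganese)
  88x1 + 1x2 ≥ 174   (nickel)
  x3 ≤ 0.7
  x1 ≤ 1
  x1, x2, x3 ≥ 0.
At the optimum only stainless scrap, steel scrap are positive (pig iron = 0). The nickel and the stainless scrap cap requirements are met with equality.
That vertex is x1 = 1, x2 = 86.
Total cost: 2.87·1 + 0.5·86 = 45.8700.

$45.87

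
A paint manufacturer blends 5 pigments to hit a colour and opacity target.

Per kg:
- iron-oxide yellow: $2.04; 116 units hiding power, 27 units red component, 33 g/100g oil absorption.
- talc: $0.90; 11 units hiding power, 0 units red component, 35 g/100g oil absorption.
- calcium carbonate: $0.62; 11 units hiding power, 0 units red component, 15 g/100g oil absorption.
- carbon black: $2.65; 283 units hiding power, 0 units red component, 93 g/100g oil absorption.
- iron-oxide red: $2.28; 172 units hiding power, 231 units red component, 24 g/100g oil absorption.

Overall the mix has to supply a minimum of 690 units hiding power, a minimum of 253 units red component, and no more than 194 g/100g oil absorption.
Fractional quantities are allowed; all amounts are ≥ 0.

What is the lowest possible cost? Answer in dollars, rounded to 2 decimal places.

Treat it as an LP. Let x1 = kg of iron-oxide yellow, x2 = kg of talc, x3 = kg of calcium carbonate, x4 = kg of carbon black, x5 = kg of iron-oxide red.
Minimize 2.04x1 + 0.9x2 + 0.62x3 + 2.65x4 + 2.28x5 s.t.:
  116x1 + 11x2 + 11x3 + 283x4 + 172x5 ≥ 690   (hiding power)
  27x1 + 231x5 ≥ 253   (red component)
  33x1 + 35x2 + 15x3 + 93x4 + 24x5 ≤ 194   (oil absorption)
  x1, x2, x3, x4, x5 ≥ 0.
The cheapest feasible vertex uses only carbon black, iron-oxide red; iron-oxide yellow, talc, calcium carbonate are not used. There the hiding power and red component constraints are tight.
Optimal quantities: carbon black = 1.7725 kg, iron-oxide red = 1.0952 kg.
Objective = 2.65·1.7725 + 2.28·1.0952 = 7.1942.

$7.19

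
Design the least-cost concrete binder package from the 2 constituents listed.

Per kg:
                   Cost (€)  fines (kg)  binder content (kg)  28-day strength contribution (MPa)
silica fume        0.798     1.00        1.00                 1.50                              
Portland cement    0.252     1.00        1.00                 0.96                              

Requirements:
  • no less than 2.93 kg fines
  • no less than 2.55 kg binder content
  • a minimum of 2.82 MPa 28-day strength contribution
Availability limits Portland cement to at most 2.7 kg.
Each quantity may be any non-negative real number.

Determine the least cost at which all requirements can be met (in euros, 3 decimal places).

Let x1 = kg of silica fume, x2 = kg of Portland cement.
min 0.798x1 + 0.252x2 s.t.:
  1x1 + 1x2 ≥ 2.93   (fines)
  1x1 + 1x2 ≥ 2.55   (binder content)
  1.5x1 + 0.96x2 ≥ 2.82   (28-day strength contribution)
  x2 ≤ 2.7
  x1, x2 ≥ 0.
Both inputs are positive at the optimum. There the fines and the Portland cement cap constraints are tight.
Optimal quantities: silica fume = 0.23 kg, Portland cement = 2.7 kg.
Objective = 0.798·0.23 + 0.252·2.7 = 0.86394.

€0.864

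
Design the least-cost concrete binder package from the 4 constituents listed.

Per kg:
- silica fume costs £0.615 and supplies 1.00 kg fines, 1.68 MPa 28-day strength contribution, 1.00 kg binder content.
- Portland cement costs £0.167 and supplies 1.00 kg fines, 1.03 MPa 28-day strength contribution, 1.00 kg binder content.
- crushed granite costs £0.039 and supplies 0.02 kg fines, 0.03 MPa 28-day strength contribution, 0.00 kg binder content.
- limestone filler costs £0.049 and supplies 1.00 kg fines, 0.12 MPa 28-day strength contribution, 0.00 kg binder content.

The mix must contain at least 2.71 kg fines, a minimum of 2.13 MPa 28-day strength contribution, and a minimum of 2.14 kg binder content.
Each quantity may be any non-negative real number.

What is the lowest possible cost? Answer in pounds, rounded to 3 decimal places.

This is a linear program. Let x1 = kg of silica fume, x2 = kg of Portland cement, x3 = kg of crushed granite, x4 = kg of limestone filler.
min 0.615x1 + 0.167x2 + 0.039x3 + 0.049x4 s.t.:
  1x1 + 1x2 + 0.02x3 + 1x4 ≥ 2.71   (fines)
  1.68x1 + 1.03x2 + 0.03x3 + 0.12x4 ≥ 2.13   (28-day strength contribution)
  1x1 + 1x2 ≥ 2.14   (binder content)
  x1, x2, x3, x4 ≥ 0.
At the optimum only Portland cement, limestone filler are positive (silica fume, crushed granite = 0). There the fines and binder content constraints are tight.
That vertex is x2 = 2.14, x4 = 0.57.
Objective = 0.167·2.14 + 0.049·0.57 = 0.38531.

£0.385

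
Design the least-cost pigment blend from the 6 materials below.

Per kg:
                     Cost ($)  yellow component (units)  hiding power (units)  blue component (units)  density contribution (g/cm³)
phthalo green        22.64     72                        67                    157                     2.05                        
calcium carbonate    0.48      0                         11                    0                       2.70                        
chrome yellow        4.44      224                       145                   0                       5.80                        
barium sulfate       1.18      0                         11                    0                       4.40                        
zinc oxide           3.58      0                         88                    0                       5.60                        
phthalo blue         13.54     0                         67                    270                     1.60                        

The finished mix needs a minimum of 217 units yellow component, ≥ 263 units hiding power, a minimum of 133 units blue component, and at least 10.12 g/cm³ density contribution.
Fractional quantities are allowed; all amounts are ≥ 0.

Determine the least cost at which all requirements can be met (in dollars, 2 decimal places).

Treat it as an LP. Let x1 = kg of phthalo green, x2 = kg of calcium carbonate, x3 = kg of chrome yellow, x4 = kg of barium sulfate, x5 = kg of zinc oxide, x6 = kg of phthalo blue.
Minimise 22.64x1 + 0.48x2 + 4.44x3 + 1.18x4 + 3.58x5 + 13.54x6 with:
  72x1 + 224x3 ≥ 217   (yellow component)
  67x1 + 11x2 + 145x3 + 11x4 + 88x5 + 67x6 ≥ 263   (hiding power)
  157x1 + 270x6 ≥ 133   (blue component)
  2.05x1 + 2.7x2 + 5.8x3 + 4.4x4 + 5.6x5 + 1.6x6 ≥ 10.12   (density contribution)
  x1, x2, x3, x4, x5, x6 ≥ 0.
At the optimum only calcium carbonate, chrome yellow, phthalo blue are positive (phthalo green, barium sulfate, zinc oxide = 0). Binding constraints: hiding power, blue component, density contribution.
That vertex is x2 = 0.05841, x3 = 1.582, x6 = 0.4926.
Hence cost = 0.48·0.05841 + 4.44·1.582 + 13.54·0.4926 = $13.7219.

$13.72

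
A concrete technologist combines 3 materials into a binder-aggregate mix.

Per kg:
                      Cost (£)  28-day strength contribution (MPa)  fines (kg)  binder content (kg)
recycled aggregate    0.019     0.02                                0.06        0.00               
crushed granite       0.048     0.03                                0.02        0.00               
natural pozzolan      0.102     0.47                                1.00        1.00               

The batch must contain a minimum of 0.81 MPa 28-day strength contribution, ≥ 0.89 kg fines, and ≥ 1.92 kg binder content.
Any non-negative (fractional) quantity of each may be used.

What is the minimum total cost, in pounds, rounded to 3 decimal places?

£0.196

Let x1 = kg of recycled aggregate, x2 = kg of crushed granite, x3 = kg of natural pozzolan.
Minimize 0.019x1 + 0.048x2 + 0.102x3 subject to:
  0.02x1 + 0.03x2 + 0.47x3 ≥ 0.81   (28-day strength contribution)
  0.06x1 + 0.02x2 + 1x3 ≥ 0.89   (fines)
  1x3 ≥ 1.92   (binder content)
  x1, x2, x3 ≥ 0.
The optimal basis is {natural pozzolan}; recycled aggregate, crushed granite drop out. There the binder content constraint is tight.
Optimal quantities: natural pozzolan = 1.92 kg.
Hence cost = 0.102·1.92 = £0.19584.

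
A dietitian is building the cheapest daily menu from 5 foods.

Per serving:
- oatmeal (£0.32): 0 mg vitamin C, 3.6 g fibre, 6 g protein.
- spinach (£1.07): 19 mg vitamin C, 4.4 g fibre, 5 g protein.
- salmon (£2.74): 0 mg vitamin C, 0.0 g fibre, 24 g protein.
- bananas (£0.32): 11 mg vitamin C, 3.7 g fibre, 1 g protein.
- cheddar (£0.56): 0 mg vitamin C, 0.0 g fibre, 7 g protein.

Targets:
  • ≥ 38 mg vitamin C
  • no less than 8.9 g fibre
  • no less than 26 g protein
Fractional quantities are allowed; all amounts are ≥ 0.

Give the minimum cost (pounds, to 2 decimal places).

Let x1 = servings of oatmeal, x2 = servings of spinach, x3 = servings of salmon, x4 = servings of bananas, x5 = servings of cheddar.
Minimise 0.32x1 + 1.07x2 + 2.74x3 + 0.32x4 + 0.56x5 s.t.:
  19x2 + 11x4 ≥ 38   (vitamin C)
  3.6x1 + 4.4x2 + 3.7x4 ≥ 8.9   (fibre)
  6x1 + 5x2 + 24x3 + 1x4 + 7x5 ≥ 26   (protein)
  x1, x2, x3, x4, x5 ≥ 0.
The cheapest feasible vertex uses only oatmeal, bananas; spinach, salmon, cheddar are not used. There the vitamin C and protein constraints are tight.
Optimal quantities: oatmeal = 3.758 servings, bananas = 3.455 servings.
Cost = 0.32·3.758 + 0.32·3.455 = 2.3082.

£2.31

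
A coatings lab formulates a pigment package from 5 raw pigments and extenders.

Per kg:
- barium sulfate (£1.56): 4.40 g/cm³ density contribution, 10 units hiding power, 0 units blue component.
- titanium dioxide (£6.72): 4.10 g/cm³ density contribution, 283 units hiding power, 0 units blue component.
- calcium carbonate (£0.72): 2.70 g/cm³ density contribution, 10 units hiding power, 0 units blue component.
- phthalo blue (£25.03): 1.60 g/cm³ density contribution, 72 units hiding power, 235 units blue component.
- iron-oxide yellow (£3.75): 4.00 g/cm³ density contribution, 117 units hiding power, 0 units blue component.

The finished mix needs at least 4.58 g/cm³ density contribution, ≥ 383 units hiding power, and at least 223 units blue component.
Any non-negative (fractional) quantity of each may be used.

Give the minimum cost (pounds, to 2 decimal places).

£31.22

Let x1 = kg of barium sulfate, x2 = kg of titanium dioxide, x3 = kg of calcium carbonate, x4 = kg of phthalo blue, x5 = kg of iron-oxide yellow.
Minimise 1.56x1 + 6.72x2 + 0.72x3 + 25.03x4 + 3.75x5 s.t.:
  4.4x1 + 4.1x2 + 2.7x3 + 1.6x4 + 4x5 ≥ 4.58   (density contribution)
  10x1 + 283x2 + 10x3 + 72x4 + 117x5 ≥ 383   (hiding power)
  235x4 ≥ 223   (blue component)
  x1, x2, x3, x4, x5 ≥ 0.
The optimal basis is {titanium dioxide, phthalo blue}; barium sulfate, calcium carbonate, iron-oxide yellow drop out. There the hiding power and blue component constraints are tight.
That vertex is x2 = 1.112, x4 = 0.9489.
Cost = 6.72·1.112 + 25.03·0.9489 = 31.2236.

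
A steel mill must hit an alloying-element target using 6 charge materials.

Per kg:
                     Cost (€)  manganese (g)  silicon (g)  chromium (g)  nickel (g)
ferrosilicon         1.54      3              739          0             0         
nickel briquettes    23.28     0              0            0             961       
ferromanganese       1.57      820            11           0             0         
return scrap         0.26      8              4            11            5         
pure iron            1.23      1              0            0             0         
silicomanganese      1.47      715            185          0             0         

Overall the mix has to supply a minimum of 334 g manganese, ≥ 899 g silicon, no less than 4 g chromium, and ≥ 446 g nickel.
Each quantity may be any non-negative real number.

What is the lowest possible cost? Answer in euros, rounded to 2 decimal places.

Set it up as a linear program. Let x1 = kg of ferrosilicon, x2 = kg of nickel briquettes, x3 = kg of ferromanganese, x4 = kg of return scrap, x5 = kg of pure iron, x6 = kg of silicomanganese.
Minimise 1.54x1 + 23.28x2 + 1.57x3 + 0.26x4 + 1.23x5 + 1.47x6 s.t.:
  3x1 + 820x3 + 8x4 + 1x5 + 715x6 ≥ 334   (manganese)
  739x1 + 11x3 + 4x4 + 185x6 ≥ 899   (silicon)
  11x4 ≥ 4   (chromium)
  961x2 + 5x4 ≥ 446   (nickel)
  x1, x2, x3, x4, x5, x6 ≥ 0.
The cheapest feasible vertex uses only ferrosilicon, nickel briquettes, return scrap, silicomanganese; ferromanganese, pure iron are not used. There the manganese, silicon, chromium, nickel constraints are tight.
Optimal quantities: ferrosilicon = 1.1 kg, nickel briquettes = 0.4622 kg, return scrap = 0.3636 kg, silicomanganese = 0.4584 kg.
Objective = 1.54·1.1 + 23.28·0.4622 + 0.26·0.3636 + 1.47·0.4584 = 13.2224.

€13.22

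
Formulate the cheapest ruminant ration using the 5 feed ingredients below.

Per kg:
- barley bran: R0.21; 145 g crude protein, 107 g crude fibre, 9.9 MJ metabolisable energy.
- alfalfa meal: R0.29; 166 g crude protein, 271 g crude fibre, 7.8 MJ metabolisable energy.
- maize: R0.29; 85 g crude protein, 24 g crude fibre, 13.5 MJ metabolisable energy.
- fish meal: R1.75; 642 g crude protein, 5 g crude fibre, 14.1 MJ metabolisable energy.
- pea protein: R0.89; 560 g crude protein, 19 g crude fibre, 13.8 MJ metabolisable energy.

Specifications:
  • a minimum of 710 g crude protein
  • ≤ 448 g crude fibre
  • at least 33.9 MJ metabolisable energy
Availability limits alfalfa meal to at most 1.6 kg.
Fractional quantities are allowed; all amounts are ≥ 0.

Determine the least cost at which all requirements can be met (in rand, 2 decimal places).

Let x1 = kg of barley bran, x2 = kg of alfalfa meal, x3 = kg of maize, x4 = kg of fish meal, x5 = kg of pea protein.
Minimize 0.21x1 + 0.29x2 + 0.29x3 + 1.75x4 + 0.89x5 with:
  145x1 + 166x2 + 85x3 + 642x4 + 560x5 ≥ 710   (crude protein)
  107x1 + 271x2 + 24x3 + 5x4 + 19x5 ≤ 448   (crude fibre)
  9.9x1 + 7.8x2 + 13.5x3 + 14.1x4 + 13.8x5 ≥ 33.9   (metabolisable energy)
  x2 ≤ 1.6
  x1, x2, x3, x4, x5 ≥ 0.
The optimal basis is {barley bran, pea protein}; alfalfa meal, maize, fish meal drop out. There the crude protein and crude fibre constraints are tight.
So barley bran = 4.153 kg, pea protein = 0.1926 kg.
Total cost: 0.21·4.153 + 0.89·0.1926 = 1.0435.

R1.04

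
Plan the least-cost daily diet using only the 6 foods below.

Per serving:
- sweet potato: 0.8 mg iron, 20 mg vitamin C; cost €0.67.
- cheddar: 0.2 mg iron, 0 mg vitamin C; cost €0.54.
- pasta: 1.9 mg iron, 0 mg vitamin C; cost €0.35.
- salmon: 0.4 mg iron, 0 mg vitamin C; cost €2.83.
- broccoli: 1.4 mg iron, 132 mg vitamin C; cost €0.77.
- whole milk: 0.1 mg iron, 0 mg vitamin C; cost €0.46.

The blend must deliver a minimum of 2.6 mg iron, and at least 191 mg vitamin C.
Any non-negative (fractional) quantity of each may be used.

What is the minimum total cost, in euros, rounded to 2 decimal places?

€1.22

Treat it as an LP. Let x1 = servings of sweet potato, x2 = servings of cheddar, x3 = servings of pasta, x4 = servings of salmon, x5 = servings of broccoli, x6 = servings of whole milk.
Minimize 0.67x1 + 0.54x2 + 0.35x3 + 2.83x4 + 0.77x5 + 0.46x6 s.t.:
  0.8x1 + 0.2x2 + 1.9x3 + 0.4x4 + 1.4x5 + 0.1x6 ≥ 2.6   (iron)
  20x1 + 132x5 ≥ 191   (vitamin C)
  x1, x2, x3, x4, x5, x6 ≥ 0.
The optimal basis is {pasta, broccoli}; sweet potato, cheddar, salmon, whole milk drop out. Binding constraints: iron and vitamin C.
So pasta = 0.3022 servings, broccoli = 1.447 servings.
Cost = 0.35·0.3022 + 0.77·1.447 = 1.2200.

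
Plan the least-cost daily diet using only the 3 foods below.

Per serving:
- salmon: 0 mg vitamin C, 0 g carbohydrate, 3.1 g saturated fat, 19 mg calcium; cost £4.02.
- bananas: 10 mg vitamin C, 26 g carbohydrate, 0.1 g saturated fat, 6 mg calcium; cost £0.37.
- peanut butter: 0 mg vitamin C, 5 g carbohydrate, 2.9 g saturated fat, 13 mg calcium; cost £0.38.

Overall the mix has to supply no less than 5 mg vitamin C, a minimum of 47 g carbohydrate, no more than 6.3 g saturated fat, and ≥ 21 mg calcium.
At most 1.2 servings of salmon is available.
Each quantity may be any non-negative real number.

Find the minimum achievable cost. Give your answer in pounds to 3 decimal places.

Set it up as a linear program. Let x1 = servings of salmon, x2 = servings of bananas, x3 = servings of peanut butter.
Minimize 4.02x1 + 0.37x2 + 0.38x3 s.t.:
  10x2 ≥ 5   (vitamin C)
  26x2 + 5x3 ≥ 47   (carbohydrate)
  3.1x1 + 0.1x2 + 2.9x3 ≤ 6.3   (saturated fat)
  19x1 + 6x2 + 13x3 ≥ 21   (calcium)
  x1 ≤ 1.2
  x1, x2, x3 ≥ 0.
The minimum-cost mix takes nothing from salmon — only bananas, peanut butter. Binding constraints: carbohydrate and calcium.
Optimal quantities: bananas = 1.643 servings, peanut butter = 0.8571 servings.
Cost = 0.37·1.643 + 0.38·0.8571 = 0.93361.

£0.934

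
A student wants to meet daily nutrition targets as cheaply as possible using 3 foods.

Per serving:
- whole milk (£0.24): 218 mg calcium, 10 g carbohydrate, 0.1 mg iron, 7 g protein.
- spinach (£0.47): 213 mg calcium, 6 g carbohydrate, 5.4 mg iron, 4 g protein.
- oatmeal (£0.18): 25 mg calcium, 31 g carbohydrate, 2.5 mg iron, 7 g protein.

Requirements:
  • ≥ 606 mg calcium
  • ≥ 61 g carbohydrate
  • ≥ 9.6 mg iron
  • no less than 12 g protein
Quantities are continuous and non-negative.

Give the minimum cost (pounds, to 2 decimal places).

£1.13

Let x1 = servings of whole milk, x2 = servings of spinach, x3 = servings of oatmeal.
Minimise 0.24x1 + 0.47x2 + 0.18x3 subject to:
  218x1 + 213x2 + 25x3 ≥ 606   (calcium)
  10x1 + 6x2 + 31x3 ≥ 61   (carbohydrate)
  0.1x1 + 5.4x2 + 2.5x3 ≥ 9.6   (iron)
  7x1 + 4x2 + 7x3 ≥ 12   (protein)
  x1, x2, x3 ≥ 0.
The optimal mix uses every input. There the calcium, carbohydrate, iron constraints are tight.
Optimal quantities: whole milk = 1.495 servings, spinach = 1.167 servings, oatmeal = 1.26 servings.
Total cost: 0.24·1.495 + 0.47·1.167 + 0.18·1.26 = 1.1341.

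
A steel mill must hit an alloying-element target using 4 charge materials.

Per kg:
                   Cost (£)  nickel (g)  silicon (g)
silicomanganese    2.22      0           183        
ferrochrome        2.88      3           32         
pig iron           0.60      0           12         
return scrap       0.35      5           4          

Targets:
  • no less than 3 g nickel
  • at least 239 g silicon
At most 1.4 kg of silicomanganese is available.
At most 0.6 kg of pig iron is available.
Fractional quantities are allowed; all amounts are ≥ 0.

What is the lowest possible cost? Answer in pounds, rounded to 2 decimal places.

This is a linear program. Let x1 = kg of silicomanganese, x2 = kg of ferrochrome, x3 = kg of pig iron, x4 = kg of return scrap.
Minimise 2.22x1 + 2.88x2 + 0.6x3 + 0.35x4 subject to:
  3x2 + 5x4 ≥ 3   (nickel)
  183x1 + 32x2 + 12x3 + 4x4 ≥ 239   (silicon)
  x1 ≤ 1.4
  x3 ≤ 0.6
  x1, x2, x3, x4 ≥ 0.
The minimum-cost mix takes nothing from ferrochrome, pig iron — only silicomanganese, return scrap. There the nickel and silicon constraints are tight.
Solving gives x1 = 1.293, x4 = 0.6.
Total cost: 2.22·1.293 + 0.35·0.6 = 3.0805.

£3.08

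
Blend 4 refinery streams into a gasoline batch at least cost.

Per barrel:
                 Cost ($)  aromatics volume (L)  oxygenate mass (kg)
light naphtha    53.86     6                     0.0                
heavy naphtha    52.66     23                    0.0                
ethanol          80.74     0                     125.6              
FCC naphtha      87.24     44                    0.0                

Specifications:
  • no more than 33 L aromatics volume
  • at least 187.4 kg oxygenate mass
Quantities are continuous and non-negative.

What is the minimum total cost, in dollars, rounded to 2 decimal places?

$120.47

Treat it as an LP. Let x1 = barrels of light naphtha, x2 = barrels of heavy naphtha, x3 = barrels of ethanol, x4 = barrels of FCC naphtha.
Minimize 53.86x1 + 52.66x2 + 80.74x3 + 87.24x4 with:
  6x1 + 23x2 + 44x4 ≤ 33   (aromatics volume)
  125.6x3 ≥ 187.4   (oxygenate mass)
  x1, x2, x3, x4 ≥ 0.
The optimal basis is {ethanol}; light naphtha, heavy naphtha, FCC naphtha drop out. The oxygenate mass requirement is met with equality.
Solving gives x3 = 1.49204.
Total cost: 80.74·1.49204 = 120.4673.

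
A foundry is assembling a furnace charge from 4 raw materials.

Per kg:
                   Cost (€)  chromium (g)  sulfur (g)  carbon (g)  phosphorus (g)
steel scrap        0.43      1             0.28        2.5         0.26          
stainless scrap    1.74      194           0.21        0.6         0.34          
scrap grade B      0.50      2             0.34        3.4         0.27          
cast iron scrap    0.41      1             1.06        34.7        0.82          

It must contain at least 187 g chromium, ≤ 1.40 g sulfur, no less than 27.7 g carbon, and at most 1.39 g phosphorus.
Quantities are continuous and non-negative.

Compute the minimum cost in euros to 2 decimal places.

Let x1 = kg of steel scrap, x2 = kg of stainless scrap, x3 = kg of scrap grade B, x4 = kg of cast iron scrap.
Minimize 0.43x1 + 1.74x2 + 0.5x3 + 0.41x4 with:
  1x1 + 194x2 + 2x3 + 1x4 ≥ 187   (chromium)
  0.28x1 + 0.21x2 + 0.34x3 + 1.06x4 ≤ 1.4   (sulfur)
  2.5x1 + 0.6x2 + 3.4x3 + 34.7x4 ≥ 27.7   (carbon)
  0.26x1 + 0.34x2 + 0.27x3 + 0.82x4 ≤ 1.39   (phosphorus)
  x1, x2, x3, x4 ≥ 0.
At the optimum only stainless scrap, cast iron scrap are positive (steel scrap, scrap grade B = 0). The chromium and carbon requirements are met with equality.
So stainless scrap = 0.9599 kg, cast iron scrap = 0.7817 kg.
Objective = 1.74·0.9599 + 0.41·0.7817 = 1.9907.

€1.99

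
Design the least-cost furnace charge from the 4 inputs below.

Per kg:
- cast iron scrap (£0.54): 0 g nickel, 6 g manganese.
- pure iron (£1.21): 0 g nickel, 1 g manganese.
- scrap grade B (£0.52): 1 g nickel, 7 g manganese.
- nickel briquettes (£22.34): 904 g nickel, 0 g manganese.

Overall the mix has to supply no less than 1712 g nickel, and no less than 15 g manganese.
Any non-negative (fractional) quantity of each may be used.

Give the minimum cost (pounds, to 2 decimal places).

This is a linear program. Let x1 = kg of cast iron scrap, x2 = kg of pure iron, x3 = kg of scrap grade B, x4 = kg of nickel briquettes.
Minimize 0.54x1 + 1.21x2 + 0.52x3 + 22.34x4 with:
  1x3 + 904x4 ≥ 1712   (nickel)
  6x1 + 1x2 + 7x3 ≥ 15   (manganese)
  x1, x2, x3, x4 ≥ 0.
The cheapest feasible vertex uses only scrap grade B, nickel briquettes; cast iron scrap, pure iron are not used. There the nickel and manganese constraints are tight.
That vertex is x3 = 2.1429, x4 = 1.8914.
Cost = 0.52·2.1429 + 22.34·1.8914 = 43.3682.

£43.37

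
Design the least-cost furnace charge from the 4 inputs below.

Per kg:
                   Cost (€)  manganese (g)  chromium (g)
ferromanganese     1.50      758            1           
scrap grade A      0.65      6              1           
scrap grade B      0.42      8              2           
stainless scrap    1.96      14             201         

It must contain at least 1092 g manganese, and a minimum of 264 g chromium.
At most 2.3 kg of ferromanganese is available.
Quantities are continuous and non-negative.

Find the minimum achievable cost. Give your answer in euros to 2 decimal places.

This is a linear program. Let x1 = kg of ferromanganese, x2 = kg of scrap grade A, x3 = kg of scrap grade B, x4 = kg of stainless scrap.
Minimise 1.5x1 + 0.65x2 + 0.42x3 + 1.96x4 subject to:
  758x1 + 6x2 + 8x3 + 14x4 ≥ 1092   (manganese)
  1x1 + 1x2 + 2x3 + 201x4 ≥ 264   (chromium)
  x1 ≤ 2.3
  x1, x2, x3, x4 ≥ 0.
The optimal basis is {ferromanganese, stainless scrap}; scrap grade A, scrap grade B drop out. There the manganese and chromium constraints are tight.
So ferromanganese = 1.417 kg, stainless scrap = 1.306 kg.
Cost = 1.5·1.417 + 1.96·1.306 = 4.6853.

€4.69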